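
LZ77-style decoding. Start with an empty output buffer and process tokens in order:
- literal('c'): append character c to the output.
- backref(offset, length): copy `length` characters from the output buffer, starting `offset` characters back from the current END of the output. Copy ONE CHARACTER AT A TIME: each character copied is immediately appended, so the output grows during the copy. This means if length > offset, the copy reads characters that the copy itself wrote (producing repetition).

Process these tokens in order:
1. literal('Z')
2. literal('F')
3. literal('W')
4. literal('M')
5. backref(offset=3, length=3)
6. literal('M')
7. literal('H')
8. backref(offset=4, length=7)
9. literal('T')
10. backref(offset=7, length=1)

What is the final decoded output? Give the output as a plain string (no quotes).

Token 1: literal('Z'). Output: "Z"
Token 2: literal('F'). Output: "ZF"
Token 3: literal('W'). Output: "ZFW"
Token 4: literal('M'). Output: "ZFWM"
Token 5: backref(off=3, len=3). Copied 'FWM' from pos 1. Output: "ZFWMFWM"
Token 6: literal('M'). Output: "ZFWMFWMM"
Token 7: literal('H'). Output: "ZFWMFWMMH"
Token 8: backref(off=4, len=7) (overlapping!). Copied 'WMMHWMM' from pos 5. Output: "ZFWMFWMMHWMMHWMM"
Token 9: literal('T'). Output: "ZFWMFWMMHWMMHWMMT"
Token 10: backref(off=7, len=1). Copied 'M' from pos 10. Output: "ZFWMFWMMHWMMHWMMTM"

Answer: ZFWMFWMMHWMMHWMMTM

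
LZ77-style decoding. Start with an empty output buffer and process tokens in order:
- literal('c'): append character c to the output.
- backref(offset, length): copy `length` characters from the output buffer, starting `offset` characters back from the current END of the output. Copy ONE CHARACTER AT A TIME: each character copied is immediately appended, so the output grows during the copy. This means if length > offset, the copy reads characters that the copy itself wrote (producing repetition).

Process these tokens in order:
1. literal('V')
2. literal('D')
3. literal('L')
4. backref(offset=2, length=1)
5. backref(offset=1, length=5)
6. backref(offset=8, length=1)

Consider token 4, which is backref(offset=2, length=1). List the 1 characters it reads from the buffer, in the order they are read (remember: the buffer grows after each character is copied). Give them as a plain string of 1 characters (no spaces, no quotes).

Answer: D

Derivation:
Token 1: literal('V'). Output: "V"
Token 2: literal('D'). Output: "VD"
Token 3: literal('L'). Output: "VDL"
Token 4: backref(off=2, len=1). Buffer before: "VDL" (len 3)
  byte 1: read out[1]='D', append. Buffer now: "VDLD"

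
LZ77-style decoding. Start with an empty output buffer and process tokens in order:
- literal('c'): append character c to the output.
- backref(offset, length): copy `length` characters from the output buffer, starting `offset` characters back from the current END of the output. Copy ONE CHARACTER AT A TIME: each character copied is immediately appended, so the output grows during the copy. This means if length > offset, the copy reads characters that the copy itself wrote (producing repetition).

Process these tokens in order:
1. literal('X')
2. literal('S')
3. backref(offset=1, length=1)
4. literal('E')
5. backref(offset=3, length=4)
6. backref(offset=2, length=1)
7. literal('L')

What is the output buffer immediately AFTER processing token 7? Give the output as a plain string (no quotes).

Token 1: literal('X'). Output: "X"
Token 2: literal('S'). Output: "XS"
Token 3: backref(off=1, len=1). Copied 'S' from pos 1. Output: "XSS"
Token 4: literal('E'). Output: "XSSE"
Token 5: backref(off=3, len=4) (overlapping!). Copied 'SSES' from pos 1. Output: "XSSESSES"
Token 6: backref(off=2, len=1). Copied 'E' from pos 6. Output: "XSSESSESE"
Token 7: literal('L'). Output: "XSSESSESEL"

Answer: XSSESSESEL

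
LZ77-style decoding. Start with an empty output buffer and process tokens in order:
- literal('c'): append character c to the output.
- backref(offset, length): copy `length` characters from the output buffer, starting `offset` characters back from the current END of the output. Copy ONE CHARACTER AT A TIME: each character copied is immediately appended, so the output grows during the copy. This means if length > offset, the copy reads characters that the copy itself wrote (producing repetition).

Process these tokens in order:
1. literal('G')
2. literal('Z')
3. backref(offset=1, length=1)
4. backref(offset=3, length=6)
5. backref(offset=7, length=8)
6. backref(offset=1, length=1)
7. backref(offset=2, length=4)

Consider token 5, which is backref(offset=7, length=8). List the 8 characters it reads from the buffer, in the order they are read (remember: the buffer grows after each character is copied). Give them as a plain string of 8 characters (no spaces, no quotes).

Answer: ZGZZGZZZ

Derivation:
Token 1: literal('G'). Output: "G"
Token 2: literal('Z'). Output: "GZ"
Token 3: backref(off=1, len=1). Copied 'Z' from pos 1. Output: "GZZ"
Token 4: backref(off=3, len=6) (overlapping!). Copied 'GZZGZZ' from pos 0. Output: "GZZGZZGZZ"
Token 5: backref(off=7, len=8). Buffer before: "GZZGZZGZZ" (len 9)
  byte 1: read out[2]='Z', append. Buffer now: "GZZGZZGZZZ"
  byte 2: read out[3]='G', append. Buffer now: "GZZGZZGZZZG"
  byte 3: read out[4]='Z', append. Buffer now: "GZZGZZGZZZGZ"
  byte 4: read out[5]='Z', append. Buffer now: "GZZGZZGZZZGZZ"
  byte 5: read out[6]='G', append. Buffer now: "GZZGZZGZZZGZZG"
  byte 6: read out[7]='Z', append. Buffer now: "GZZGZZGZZZGZZGZ"
  byte 7: read out[8]='Z', append. Buffer now: "GZZGZZGZZZGZZGZZ"
  byte 8: read out[9]='Z', append. Buffer now: "GZZGZZGZZZGZZGZZZ"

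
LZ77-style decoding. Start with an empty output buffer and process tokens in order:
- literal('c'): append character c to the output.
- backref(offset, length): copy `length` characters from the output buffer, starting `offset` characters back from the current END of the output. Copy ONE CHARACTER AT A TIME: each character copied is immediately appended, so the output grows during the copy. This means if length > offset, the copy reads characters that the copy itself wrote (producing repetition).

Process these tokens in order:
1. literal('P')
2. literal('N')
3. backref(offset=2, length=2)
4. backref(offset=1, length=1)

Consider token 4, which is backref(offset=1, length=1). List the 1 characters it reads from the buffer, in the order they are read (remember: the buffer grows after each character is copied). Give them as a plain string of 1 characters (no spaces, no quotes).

Answer: N

Derivation:
Token 1: literal('P'). Output: "P"
Token 2: literal('N'). Output: "PN"
Token 3: backref(off=2, len=2). Copied 'PN' from pos 0. Output: "PNPN"
Token 4: backref(off=1, len=1). Buffer before: "PNPN" (len 4)
  byte 1: read out[3]='N', append. Buffer now: "PNPNN"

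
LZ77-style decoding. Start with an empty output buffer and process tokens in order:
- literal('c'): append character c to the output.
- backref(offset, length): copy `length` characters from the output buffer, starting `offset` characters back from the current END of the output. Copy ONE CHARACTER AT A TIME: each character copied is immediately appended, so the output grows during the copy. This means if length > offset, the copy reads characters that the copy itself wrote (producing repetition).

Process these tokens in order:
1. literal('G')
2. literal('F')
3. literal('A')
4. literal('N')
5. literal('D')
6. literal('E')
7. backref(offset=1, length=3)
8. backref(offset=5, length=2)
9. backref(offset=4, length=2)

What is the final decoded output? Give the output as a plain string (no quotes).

Token 1: literal('G'). Output: "G"
Token 2: literal('F'). Output: "GF"
Token 3: literal('A'). Output: "GFA"
Token 4: literal('N'). Output: "GFAN"
Token 5: literal('D'). Output: "GFAND"
Token 6: literal('E'). Output: "GFANDE"
Token 7: backref(off=1, len=3) (overlapping!). Copied 'EEE' from pos 5. Output: "GFANDEEEE"
Token 8: backref(off=5, len=2). Copied 'DE' from pos 4. Output: "GFANDEEEEDE"
Token 9: backref(off=4, len=2). Copied 'EE' from pos 7. Output: "GFANDEEEEDEEE"

Answer: GFANDEEEEDEEE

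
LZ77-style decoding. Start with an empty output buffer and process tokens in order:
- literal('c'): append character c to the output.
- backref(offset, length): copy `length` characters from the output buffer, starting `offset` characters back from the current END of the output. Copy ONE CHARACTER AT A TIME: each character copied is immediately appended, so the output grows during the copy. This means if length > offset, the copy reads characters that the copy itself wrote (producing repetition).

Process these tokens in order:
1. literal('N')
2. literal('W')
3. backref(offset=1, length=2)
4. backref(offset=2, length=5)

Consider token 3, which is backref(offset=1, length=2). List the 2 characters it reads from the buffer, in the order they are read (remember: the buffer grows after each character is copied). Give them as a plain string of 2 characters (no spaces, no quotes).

Answer: WW

Derivation:
Token 1: literal('N'). Output: "N"
Token 2: literal('W'). Output: "NW"
Token 3: backref(off=1, len=2). Buffer before: "NW" (len 2)
  byte 1: read out[1]='W', append. Buffer now: "NWW"
  byte 2: read out[2]='W', append. Buffer now: "NWWW"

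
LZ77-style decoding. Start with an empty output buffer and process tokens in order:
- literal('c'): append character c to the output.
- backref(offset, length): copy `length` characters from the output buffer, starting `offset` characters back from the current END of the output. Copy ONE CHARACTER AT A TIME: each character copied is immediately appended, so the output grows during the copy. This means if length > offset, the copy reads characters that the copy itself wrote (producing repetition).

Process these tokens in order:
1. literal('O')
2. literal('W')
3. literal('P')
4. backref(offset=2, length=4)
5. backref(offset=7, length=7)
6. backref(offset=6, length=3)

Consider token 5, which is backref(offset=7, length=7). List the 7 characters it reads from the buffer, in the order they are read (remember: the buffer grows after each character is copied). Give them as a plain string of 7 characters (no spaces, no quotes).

Token 1: literal('O'). Output: "O"
Token 2: literal('W'). Output: "OW"
Token 3: literal('P'). Output: "OWP"
Token 4: backref(off=2, len=4) (overlapping!). Copied 'WPWP' from pos 1. Output: "OWPWPWP"
Token 5: backref(off=7, len=7). Buffer before: "OWPWPWP" (len 7)
  byte 1: read out[0]='O', append. Buffer now: "OWPWPWPO"
  byte 2: read out[1]='W', append. Buffer now: "OWPWPWPOW"
  byte 3: read out[2]='P', append. Buffer now: "OWPWPWPOWP"
  byte 4: read out[3]='W', append. Buffer now: "OWPWPWPOWPW"
  byte 5: read out[4]='P', append. Buffer now: "OWPWPWPOWPWP"
  byte 6: read out[5]='W', append. Buffer now: "OWPWPWPOWPWPW"
  byte 7: read out[6]='P', append. Buffer now: "OWPWPWPOWPWPWP"

Answer: OWPWPWP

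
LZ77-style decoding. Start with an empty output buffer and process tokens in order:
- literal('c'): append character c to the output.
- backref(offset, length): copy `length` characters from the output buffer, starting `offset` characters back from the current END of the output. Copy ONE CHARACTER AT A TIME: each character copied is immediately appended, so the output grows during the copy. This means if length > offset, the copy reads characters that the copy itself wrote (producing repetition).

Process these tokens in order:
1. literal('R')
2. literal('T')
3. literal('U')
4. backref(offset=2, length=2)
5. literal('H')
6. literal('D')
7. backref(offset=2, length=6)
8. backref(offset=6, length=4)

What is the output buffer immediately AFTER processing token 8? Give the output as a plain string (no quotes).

Answer: RTUTUHDHDHDHDHDHD

Derivation:
Token 1: literal('R'). Output: "R"
Token 2: literal('T'). Output: "RT"
Token 3: literal('U'). Output: "RTU"
Token 4: backref(off=2, len=2). Copied 'TU' from pos 1. Output: "RTUTU"
Token 5: literal('H'). Output: "RTUTUH"
Token 6: literal('D'). Output: "RTUTUHD"
Token 7: backref(off=2, len=6) (overlapping!). Copied 'HDHDHD' from pos 5. Output: "RTUTUHDHDHDHD"
Token 8: backref(off=6, len=4). Copied 'HDHD' from pos 7. Output: "RTUTUHDHDHDHDHDHD"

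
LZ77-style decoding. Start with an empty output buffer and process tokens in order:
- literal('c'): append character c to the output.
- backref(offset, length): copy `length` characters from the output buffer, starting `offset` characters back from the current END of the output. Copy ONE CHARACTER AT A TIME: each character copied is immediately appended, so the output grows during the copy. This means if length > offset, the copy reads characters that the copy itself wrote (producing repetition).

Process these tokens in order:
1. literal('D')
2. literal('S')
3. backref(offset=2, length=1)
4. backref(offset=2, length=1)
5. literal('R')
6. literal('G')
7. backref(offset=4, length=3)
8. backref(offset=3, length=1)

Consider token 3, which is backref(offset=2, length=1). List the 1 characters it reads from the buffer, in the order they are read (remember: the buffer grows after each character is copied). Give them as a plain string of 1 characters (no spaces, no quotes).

Answer: D

Derivation:
Token 1: literal('D'). Output: "D"
Token 2: literal('S'). Output: "DS"
Token 3: backref(off=2, len=1). Buffer before: "DS" (len 2)
  byte 1: read out[0]='D', append. Buffer now: "DSD"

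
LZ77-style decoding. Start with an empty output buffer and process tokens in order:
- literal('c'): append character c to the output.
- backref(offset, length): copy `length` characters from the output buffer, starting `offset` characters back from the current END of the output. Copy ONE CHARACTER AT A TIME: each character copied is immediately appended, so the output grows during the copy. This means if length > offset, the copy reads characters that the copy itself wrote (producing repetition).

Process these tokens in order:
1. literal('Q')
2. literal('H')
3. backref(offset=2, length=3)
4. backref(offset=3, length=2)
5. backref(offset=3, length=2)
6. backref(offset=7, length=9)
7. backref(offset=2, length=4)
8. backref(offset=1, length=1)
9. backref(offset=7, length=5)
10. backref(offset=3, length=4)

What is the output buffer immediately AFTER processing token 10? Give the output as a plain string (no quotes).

Answer: QHQHQQHQQQHQQHQQQHQHQHHQHQHQQHQQ

Derivation:
Token 1: literal('Q'). Output: "Q"
Token 2: literal('H'). Output: "QH"
Token 3: backref(off=2, len=3) (overlapping!). Copied 'QHQ' from pos 0. Output: "QHQHQ"
Token 4: backref(off=3, len=2). Copied 'QH' from pos 2. Output: "QHQHQQH"
Token 5: backref(off=3, len=2). Copied 'QQ' from pos 4. Output: "QHQHQQHQQ"
Token 6: backref(off=7, len=9) (overlapping!). Copied 'QHQQHQQQH' from pos 2. Output: "QHQHQQHQQQHQQHQQQH"
Token 7: backref(off=2, len=4) (overlapping!). Copied 'QHQH' from pos 16. Output: "QHQHQQHQQQHQQHQQQHQHQH"
Token 8: backref(off=1, len=1). Copied 'H' from pos 21. Output: "QHQHQQHQQQHQQHQQQHQHQHH"
Token 9: backref(off=7, len=5). Copied 'QHQHQ' from pos 16. Output: "QHQHQQHQQQHQQHQQQHQHQHHQHQHQ"
Token 10: backref(off=3, len=4) (overlapping!). Copied 'QHQQ' from pos 25. Output: "QHQHQQHQQQHQQHQQQHQHQHHQHQHQQHQQ"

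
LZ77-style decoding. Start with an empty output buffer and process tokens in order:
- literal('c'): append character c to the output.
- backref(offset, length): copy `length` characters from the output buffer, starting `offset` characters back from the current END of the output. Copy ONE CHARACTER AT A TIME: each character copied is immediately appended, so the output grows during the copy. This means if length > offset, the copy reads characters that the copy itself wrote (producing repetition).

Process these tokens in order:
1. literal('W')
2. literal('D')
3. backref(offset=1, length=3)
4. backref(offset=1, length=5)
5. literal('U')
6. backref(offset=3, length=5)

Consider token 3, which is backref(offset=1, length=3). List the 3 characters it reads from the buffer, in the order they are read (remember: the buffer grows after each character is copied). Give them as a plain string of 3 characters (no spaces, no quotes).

Token 1: literal('W'). Output: "W"
Token 2: literal('D'). Output: "WD"
Token 3: backref(off=1, len=3). Buffer before: "WD" (len 2)
  byte 1: read out[1]='D', append. Buffer now: "WDD"
  byte 2: read out[2]='D', append. Buffer now: "WDDD"
  byte 3: read out[3]='D', append. Buffer now: "WDDDD"

Answer: DDD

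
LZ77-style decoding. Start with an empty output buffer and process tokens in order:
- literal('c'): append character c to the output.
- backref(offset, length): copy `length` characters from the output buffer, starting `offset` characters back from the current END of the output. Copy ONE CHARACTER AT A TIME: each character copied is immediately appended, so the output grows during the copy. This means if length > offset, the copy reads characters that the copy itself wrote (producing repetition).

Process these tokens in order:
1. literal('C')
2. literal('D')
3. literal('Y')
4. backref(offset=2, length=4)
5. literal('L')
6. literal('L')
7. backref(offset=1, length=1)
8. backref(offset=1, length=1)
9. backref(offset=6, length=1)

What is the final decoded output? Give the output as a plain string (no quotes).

Answer: CDYDYDYLLLLD

Derivation:
Token 1: literal('C'). Output: "C"
Token 2: literal('D'). Output: "CD"
Token 3: literal('Y'). Output: "CDY"
Token 4: backref(off=2, len=4) (overlapping!). Copied 'DYDY' from pos 1. Output: "CDYDYDY"
Token 5: literal('L'). Output: "CDYDYDYL"
Token 6: literal('L'). Output: "CDYDYDYLL"
Token 7: backref(off=1, len=1). Copied 'L' from pos 8. Output: "CDYDYDYLLL"
Token 8: backref(off=1, len=1). Copied 'L' from pos 9. Output: "CDYDYDYLLLL"
Token 9: backref(off=6, len=1). Copied 'D' from pos 5. Output: "CDYDYDYLLLLD"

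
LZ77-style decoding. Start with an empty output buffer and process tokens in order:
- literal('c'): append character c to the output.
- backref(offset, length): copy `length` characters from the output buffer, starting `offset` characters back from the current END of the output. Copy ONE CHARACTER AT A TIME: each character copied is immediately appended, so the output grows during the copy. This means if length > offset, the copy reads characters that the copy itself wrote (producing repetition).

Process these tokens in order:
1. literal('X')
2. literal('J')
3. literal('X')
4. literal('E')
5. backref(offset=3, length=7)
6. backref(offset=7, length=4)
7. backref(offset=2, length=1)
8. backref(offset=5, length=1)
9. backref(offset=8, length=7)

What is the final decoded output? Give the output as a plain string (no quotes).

Answer: XJXEJXEJXEJJXEJEJEJJXEJE

Derivation:
Token 1: literal('X'). Output: "X"
Token 2: literal('J'). Output: "XJ"
Token 3: literal('X'). Output: "XJX"
Token 4: literal('E'). Output: "XJXE"
Token 5: backref(off=3, len=7) (overlapping!). Copied 'JXEJXEJ' from pos 1. Output: "XJXEJXEJXEJ"
Token 6: backref(off=7, len=4). Copied 'JXEJ' from pos 4. Output: "XJXEJXEJXEJJXEJ"
Token 7: backref(off=2, len=1). Copied 'E' from pos 13. Output: "XJXEJXEJXEJJXEJE"
Token 8: backref(off=5, len=1). Copied 'J' from pos 11. Output: "XJXEJXEJXEJJXEJEJ"
Token 9: backref(off=8, len=7). Copied 'EJJXEJE' from pos 9. Output: "XJXEJXEJXEJJXEJEJEJJXEJE"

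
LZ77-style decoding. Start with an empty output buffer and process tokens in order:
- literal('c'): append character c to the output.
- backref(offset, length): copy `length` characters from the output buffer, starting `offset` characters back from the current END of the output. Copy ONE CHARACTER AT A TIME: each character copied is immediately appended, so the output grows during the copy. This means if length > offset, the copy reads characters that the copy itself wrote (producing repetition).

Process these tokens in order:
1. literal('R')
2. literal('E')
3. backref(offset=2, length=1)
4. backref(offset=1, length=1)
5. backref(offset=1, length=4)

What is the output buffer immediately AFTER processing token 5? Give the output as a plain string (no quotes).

Answer: RERRRRRR

Derivation:
Token 1: literal('R'). Output: "R"
Token 2: literal('E'). Output: "RE"
Token 3: backref(off=2, len=1). Copied 'R' from pos 0. Output: "RER"
Token 4: backref(off=1, len=1). Copied 'R' from pos 2. Output: "RERR"
Token 5: backref(off=1, len=4) (overlapping!). Copied 'RRRR' from pos 3. Output: "RERRRRRR"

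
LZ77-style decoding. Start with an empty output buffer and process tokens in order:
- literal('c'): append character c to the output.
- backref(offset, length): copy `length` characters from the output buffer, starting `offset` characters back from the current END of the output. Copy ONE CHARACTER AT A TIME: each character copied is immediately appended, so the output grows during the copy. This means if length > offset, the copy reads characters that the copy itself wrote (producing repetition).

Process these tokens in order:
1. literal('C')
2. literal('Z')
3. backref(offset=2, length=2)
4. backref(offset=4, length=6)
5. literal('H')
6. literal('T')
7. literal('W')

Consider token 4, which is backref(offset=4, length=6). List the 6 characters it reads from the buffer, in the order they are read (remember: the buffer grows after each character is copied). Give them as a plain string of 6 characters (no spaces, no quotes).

Token 1: literal('C'). Output: "C"
Token 2: literal('Z'). Output: "CZ"
Token 3: backref(off=2, len=2). Copied 'CZ' from pos 0. Output: "CZCZ"
Token 4: backref(off=4, len=6). Buffer before: "CZCZ" (len 4)
  byte 1: read out[0]='C', append. Buffer now: "CZCZC"
  byte 2: read out[1]='Z', append. Buffer now: "CZCZCZ"
  byte 3: read out[2]='C', append. Buffer now: "CZCZCZC"
  byte 4: read out[3]='Z', append. Buffer now: "CZCZCZCZ"
  byte 5: read out[4]='C', append. Buffer now: "CZCZCZCZC"
  byte 6: read out[5]='Z', append. Buffer now: "CZCZCZCZCZ"

Answer: CZCZCZ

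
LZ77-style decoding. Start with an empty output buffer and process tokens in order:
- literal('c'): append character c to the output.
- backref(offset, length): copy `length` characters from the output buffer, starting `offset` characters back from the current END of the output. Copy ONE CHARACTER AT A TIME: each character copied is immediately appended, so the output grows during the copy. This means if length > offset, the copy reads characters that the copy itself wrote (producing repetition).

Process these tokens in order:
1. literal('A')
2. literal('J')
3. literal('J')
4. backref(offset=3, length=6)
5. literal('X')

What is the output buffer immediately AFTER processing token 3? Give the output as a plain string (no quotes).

Token 1: literal('A'). Output: "A"
Token 2: literal('J'). Output: "AJ"
Token 3: literal('J'). Output: "AJJ"

Answer: AJJ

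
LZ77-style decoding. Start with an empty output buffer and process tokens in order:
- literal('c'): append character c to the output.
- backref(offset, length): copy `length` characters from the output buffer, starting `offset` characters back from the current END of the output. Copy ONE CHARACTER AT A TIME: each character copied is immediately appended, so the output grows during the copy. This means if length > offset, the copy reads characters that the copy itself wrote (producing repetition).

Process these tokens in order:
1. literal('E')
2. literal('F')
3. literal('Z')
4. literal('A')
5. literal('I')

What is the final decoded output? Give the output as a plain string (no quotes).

Token 1: literal('E'). Output: "E"
Token 2: literal('F'). Output: "EF"
Token 3: literal('Z'). Output: "EFZ"
Token 4: literal('A'). Output: "EFZA"
Token 5: literal('I'). Output: "EFZAI"

Answer: EFZAI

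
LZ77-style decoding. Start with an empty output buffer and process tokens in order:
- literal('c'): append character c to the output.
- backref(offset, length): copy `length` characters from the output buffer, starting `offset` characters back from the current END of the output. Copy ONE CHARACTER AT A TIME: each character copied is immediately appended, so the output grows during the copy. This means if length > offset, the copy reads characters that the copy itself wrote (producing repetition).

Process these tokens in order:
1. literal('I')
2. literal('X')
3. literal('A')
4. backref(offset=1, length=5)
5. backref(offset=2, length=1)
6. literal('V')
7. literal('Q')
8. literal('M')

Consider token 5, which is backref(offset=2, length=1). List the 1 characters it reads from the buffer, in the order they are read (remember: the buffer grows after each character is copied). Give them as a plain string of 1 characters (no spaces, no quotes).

Token 1: literal('I'). Output: "I"
Token 2: literal('X'). Output: "IX"
Token 3: literal('A'). Output: "IXA"
Token 4: backref(off=1, len=5) (overlapping!). Copied 'AAAAA' from pos 2. Output: "IXAAAAAA"
Token 5: backref(off=2, len=1). Buffer before: "IXAAAAAA" (len 8)
  byte 1: read out[6]='A', append. Buffer now: "IXAAAAAAA"

Answer: A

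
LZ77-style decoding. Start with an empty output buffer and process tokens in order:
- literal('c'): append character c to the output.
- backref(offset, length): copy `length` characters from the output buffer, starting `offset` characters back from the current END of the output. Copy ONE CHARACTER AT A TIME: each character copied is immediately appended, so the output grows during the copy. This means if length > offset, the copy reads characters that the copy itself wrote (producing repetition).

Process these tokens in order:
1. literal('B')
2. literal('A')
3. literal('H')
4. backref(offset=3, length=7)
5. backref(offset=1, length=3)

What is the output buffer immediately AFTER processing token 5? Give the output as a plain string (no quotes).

Answer: BAHBAHBAHBBBB

Derivation:
Token 1: literal('B'). Output: "B"
Token 2: literal('A'). Output: "BA"
Token 3: literal('H'). Output: "BAH"
Token 4: backref(off=3, len=7) (overlapping!). Copied 'BAHBAHB' from pos 0. Output: "BAHBAHBAHB"
Token 5: backref(off=1, len=3) (overlapping!). Copied 'BBB' from pos 9. Output: "BAHBAHBAHBBBB"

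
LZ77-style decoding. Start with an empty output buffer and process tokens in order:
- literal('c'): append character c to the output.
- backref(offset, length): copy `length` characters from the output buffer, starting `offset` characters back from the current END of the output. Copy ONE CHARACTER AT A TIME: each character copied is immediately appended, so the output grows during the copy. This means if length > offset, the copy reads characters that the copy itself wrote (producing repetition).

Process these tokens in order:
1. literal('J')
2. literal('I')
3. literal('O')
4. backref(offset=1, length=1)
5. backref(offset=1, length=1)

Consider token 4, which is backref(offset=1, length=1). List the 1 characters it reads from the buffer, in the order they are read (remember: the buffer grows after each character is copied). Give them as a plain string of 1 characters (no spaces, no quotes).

Token 1: literal('J'). Output: "J"
Token 2: literal('I'). Output: "JI"
Token 3: literal('O'). Output: "JIO"
Token 4: backref(off=1, len=1). Buffer before: "JIO" (len 3)
  byte 1: read out[2]='O', append. Buffer now: "JIOO"

Answer: O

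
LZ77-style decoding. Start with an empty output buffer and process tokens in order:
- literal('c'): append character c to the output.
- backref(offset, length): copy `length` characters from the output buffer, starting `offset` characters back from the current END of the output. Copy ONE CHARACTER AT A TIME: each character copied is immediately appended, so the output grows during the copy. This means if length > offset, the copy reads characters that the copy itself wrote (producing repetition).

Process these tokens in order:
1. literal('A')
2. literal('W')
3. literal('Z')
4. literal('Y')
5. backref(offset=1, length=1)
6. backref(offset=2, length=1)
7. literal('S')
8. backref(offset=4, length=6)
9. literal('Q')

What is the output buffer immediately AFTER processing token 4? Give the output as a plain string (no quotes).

Token 1: literal('A'). Output: "A"
Token 2: literal('W'). Output: "AW"
Token 3: literal('Z'). Output: "AWZ"
Token 4: literal('Y'). Output: "AWZY"

Answer: AWZY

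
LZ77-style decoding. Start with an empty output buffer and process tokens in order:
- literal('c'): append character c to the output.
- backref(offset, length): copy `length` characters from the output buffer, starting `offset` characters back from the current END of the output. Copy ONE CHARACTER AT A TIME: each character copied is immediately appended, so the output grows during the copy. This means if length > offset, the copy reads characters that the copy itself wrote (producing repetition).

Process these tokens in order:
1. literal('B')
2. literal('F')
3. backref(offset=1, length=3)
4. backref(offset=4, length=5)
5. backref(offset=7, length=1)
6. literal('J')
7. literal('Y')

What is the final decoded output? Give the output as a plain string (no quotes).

Token 1: literal('B'). Output: "B"
Token 2: literal('F'). Output: "BF"
Token 3: backref(off=1, len=3) (overlapping!). Copied 'FFF' from pos 1. Output: "BFFFF"
Token 4: backref(off=4, len=5) (overlapping!). Copied 'FFFFF' from pos 1. Output: "BFFFFFFFFF"
Token 5: backref(off=7, len=1). Copied 'F' from pos 3. Output: "BFFFFFFFFFF"
Token 6: literal('J'). Output: "BFFFFFFFFFFJ"
Token 7: literal('Y'). Output: "BFFFFFFFFFFJY"

Answer: BFFFFFFFFFFJY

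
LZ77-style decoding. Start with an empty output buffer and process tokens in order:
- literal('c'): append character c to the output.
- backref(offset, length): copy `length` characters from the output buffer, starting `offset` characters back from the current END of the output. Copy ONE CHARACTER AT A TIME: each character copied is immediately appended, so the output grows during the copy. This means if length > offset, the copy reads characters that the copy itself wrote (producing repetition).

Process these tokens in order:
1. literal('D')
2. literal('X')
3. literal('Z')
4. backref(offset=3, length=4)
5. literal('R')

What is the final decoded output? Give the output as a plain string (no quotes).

Token 1: literal('D'). Output: "D"
Token 2: literal('X'). Output: "DX"
Token 3: literal('Z'). Output: "DXZ"
Token 4: backref(off=3, len=4) (overlapping!). Copied 'DXZD' from pos 0. Output: "DXZDXZD"
Token 5: literal('R'). Output: "DXZDXZDR"

Answer: DXZDXZDR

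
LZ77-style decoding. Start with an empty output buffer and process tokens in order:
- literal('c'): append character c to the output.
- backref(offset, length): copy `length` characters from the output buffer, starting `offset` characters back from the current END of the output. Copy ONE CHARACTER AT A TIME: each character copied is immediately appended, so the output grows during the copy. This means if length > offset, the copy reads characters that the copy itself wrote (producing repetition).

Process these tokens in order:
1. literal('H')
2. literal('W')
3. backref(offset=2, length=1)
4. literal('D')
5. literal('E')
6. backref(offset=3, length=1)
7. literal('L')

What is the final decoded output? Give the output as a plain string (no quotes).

Token 1: literal('H'). Output: "H"
Token 2: literal('W'). Output: "HW"
Token 3: backref(off=2, len=1). Copied 'H' from pos 0. Output: "HWH"
Token 4: literal('D'). Output: "HWHD"
Token 5: literal('E'). Output: "HWHDE"
Token 6: backref(off=3, len=1). Copied 'H' from pos 2. Output: "HWHDEH"
Token 7: literal('L'). Output: "HWHDEHL"

Answer: HWHDEHL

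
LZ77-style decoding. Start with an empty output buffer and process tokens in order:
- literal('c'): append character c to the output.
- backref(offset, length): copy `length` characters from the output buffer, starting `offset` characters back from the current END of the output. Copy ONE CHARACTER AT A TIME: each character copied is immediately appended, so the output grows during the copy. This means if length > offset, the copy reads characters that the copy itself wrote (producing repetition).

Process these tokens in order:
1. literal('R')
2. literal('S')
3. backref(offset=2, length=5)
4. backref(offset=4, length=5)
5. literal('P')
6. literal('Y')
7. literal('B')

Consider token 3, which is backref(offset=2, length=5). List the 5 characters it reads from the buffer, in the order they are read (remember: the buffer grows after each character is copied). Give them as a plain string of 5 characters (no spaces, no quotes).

Answer: RSRSR

Derivation:
Token 1: literal('R'). Output: "R"
Token 2: literal('S'). Output: "RS"
Token 3: backref(off=2, len=5). Buffer before: "RS" (len 2)
  byte 1: read out[0]='R', append. Buffer now: "RSR"
  byte 2: read out[1]='S', append. Buffer now: "RSRS"
  byte 3: read out[2]='R', append. Buffer now: "RSRSR"
  byte 4: read out[3]='S', append. Buffer now: "RSRSRS"
  byte 5: read out[4]='R', append. Buffer now: "RSRSRSR"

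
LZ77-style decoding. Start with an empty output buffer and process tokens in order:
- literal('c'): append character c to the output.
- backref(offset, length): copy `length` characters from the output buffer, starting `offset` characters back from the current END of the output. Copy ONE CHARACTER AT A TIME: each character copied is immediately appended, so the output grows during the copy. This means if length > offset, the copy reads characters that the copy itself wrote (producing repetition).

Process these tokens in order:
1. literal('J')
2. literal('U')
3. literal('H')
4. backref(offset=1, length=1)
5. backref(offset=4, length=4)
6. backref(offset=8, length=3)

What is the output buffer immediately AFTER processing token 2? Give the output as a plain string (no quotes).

Answer: JU

Derivation:
Token 1: literal('J'). Output: "J"
Token 2: literal('U'). Output: "JU"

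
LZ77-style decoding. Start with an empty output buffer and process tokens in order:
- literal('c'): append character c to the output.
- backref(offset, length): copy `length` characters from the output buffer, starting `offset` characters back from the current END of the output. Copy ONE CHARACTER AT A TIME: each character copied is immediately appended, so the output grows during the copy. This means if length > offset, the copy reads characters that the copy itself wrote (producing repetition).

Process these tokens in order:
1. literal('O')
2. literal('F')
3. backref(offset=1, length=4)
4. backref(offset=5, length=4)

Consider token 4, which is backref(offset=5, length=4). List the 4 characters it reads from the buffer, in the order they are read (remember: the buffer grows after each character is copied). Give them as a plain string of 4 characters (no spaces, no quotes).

Answer: FFFF

Derivation:
Token 1: literal('O'). Output: "O"
Token 2: literal('F'). Output: "OF"
Token 3: backref(off=1, len=4) (overlapping!). Copied 'FFFF' from pos 1. Output: "OFFFFF"
Token 4: backref(off=5, len=4). Buffer before: "OFFFFF" (len 6)
  byte 1: read out[1]='F', append. Buffer now: "OFFFFFF"
  byte 2: read out[2]='F', append. Buffer now: "OFFFFFFF"
  byte 3: read out[3]='F', append. Buffer now: "OFFFFFFFF"
  byte 4: read out[4]='F', append. Buffer now: "OFFFFFFFFF"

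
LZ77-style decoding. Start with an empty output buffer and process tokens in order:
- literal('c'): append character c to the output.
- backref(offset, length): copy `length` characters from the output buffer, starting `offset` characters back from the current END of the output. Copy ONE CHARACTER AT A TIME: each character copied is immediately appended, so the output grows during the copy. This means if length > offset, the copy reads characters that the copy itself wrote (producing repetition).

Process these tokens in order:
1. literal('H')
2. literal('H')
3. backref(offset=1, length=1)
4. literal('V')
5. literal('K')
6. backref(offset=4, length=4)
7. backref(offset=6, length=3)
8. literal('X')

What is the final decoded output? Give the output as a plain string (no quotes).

Token 1: literal('H'). Output: "H"
Token 2: literal('H'). Output: "HH"
Token 3: backref(off=1, len=1). Copied 'H' from pos 1. Output: "HHH"
Token 4: literal('V'). Output: "HHHV"
Token 5: literal('K'). Output: "HHHVK"
Token 6: backref(off=4, len=4). Copied 'HHVK' from pos 1. Output: "HHHVKHHVK"
Token 7: backref(off=6, len=3). Copied 'VKH' from pos 3. Output: "HHHVKHHVKVKH"
Token 8: literal('X'). Output: "HHHVKHHVKVKHX"

Answer: HHHVKHHVKVKHX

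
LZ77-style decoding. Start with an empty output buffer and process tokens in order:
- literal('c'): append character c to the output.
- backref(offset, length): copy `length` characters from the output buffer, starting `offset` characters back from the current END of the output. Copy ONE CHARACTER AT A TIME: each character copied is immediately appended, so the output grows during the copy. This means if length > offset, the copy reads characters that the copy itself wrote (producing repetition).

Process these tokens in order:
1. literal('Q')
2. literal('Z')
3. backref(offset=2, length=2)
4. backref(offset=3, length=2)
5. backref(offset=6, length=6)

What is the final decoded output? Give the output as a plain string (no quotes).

Token 1: literal('Q'). Output: "Q"
Token 2: literal('Z'). Output: "QZ"
Token 3: backref(off=2, len=2). Copied 'QZ' from pos 0. Output: "QZQZ"
Token 4: backref(off=3, len=2). Copied 'ZQ' from pos 1. Output: "QZQZZQ"
Token 5: backref(off=6, len=6). Copied 'QZQZZQ' from pos 0. Output: "QZQZZQQZQZZQ"

Answer: QZQZZQQZQZZQ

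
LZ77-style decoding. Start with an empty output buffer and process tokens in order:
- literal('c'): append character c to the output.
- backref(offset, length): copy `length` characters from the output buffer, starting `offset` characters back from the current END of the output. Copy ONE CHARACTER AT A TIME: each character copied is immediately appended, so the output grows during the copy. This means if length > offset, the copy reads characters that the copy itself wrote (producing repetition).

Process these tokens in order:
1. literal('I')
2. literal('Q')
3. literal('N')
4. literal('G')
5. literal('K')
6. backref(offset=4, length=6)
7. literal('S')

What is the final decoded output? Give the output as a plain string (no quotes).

Answer: IQNGKQNGKQNS

Derivation:
Token 1: literal('I'). Output: "I"
Token 2: literal('Q'). Output: "IQ"
Token 3: literal('N'). Output: "IQN"
Token 4: literal('G'). Output: "IQNG"
Token 5: literal('K'). Output: "IQNGK"
Token 6: backref(off=4, len=6) (overlapping!). Copied 'QNGKQN' from pos 1. Output: "IQNGKQNGKQN"
Token 7: literal('S'). Output: "IQNGKQNGKQNS"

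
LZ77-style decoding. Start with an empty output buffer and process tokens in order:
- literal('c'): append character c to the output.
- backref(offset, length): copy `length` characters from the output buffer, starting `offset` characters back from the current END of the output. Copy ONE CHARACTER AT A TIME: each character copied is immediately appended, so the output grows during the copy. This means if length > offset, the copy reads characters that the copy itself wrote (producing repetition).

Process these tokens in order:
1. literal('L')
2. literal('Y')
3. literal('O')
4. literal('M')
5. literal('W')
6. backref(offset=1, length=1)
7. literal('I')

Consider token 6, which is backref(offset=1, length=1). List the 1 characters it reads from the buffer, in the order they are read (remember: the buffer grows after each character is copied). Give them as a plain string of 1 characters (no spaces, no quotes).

Token 1: literal('L'). Output: "L"
Token 2: literal('Y'). Output: "LY"
Token 3: literal('O'). Output: "LYO"
Token 4: literal('M'). Output: "LYOM"
Token 5: literal('W'). Output: "LYOMW"
Token 6: backref(off=1, len=1). Buffer before: "LYOMW" (len 5)
  byte 1: read out[4]='W', append. Buffer now: "LYOMWW"

Answer: W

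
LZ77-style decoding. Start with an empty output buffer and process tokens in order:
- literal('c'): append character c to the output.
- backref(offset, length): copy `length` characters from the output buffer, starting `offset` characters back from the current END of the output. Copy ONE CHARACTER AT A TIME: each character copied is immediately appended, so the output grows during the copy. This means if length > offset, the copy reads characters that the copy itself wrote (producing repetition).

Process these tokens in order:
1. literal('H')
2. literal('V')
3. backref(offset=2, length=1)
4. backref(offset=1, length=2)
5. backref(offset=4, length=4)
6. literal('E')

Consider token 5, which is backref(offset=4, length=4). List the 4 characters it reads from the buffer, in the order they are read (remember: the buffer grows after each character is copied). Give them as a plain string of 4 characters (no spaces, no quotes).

Answer: VHHH

Derivation:
Token 1: literal('H'). Output: "H"
Token 2: literal('V'). Output: "HV"
Token 3: backref(off=2, len=1). Copied 'H' from pos 0. Output: "HVH"
Token 4: backref(off=1, len=2) (overlapping!). Copied 'HH' from pos 2. Output: "HVHHH"
Token 5: backref(off=4, len=4). Buffer before: "HVHHH" (len 5)
  byte 1: read out[1]='V', append. Buffer now: "HVHHHV"
  byte 2: read out[2]='H', append. Buffer now: "HVHHHVH"
  byte 3: read out[3]='H', append. Buffer now: "HVHHHVHH"
  byte 4: read out[4]='H', append. Buffer now: "HVHHHVHHH"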